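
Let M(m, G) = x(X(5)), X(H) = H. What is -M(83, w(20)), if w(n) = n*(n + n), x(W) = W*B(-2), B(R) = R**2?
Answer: -20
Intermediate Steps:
x(W) = 4*W (x(W) = W*(-2)**2 = W*4 = 4*W)
w(n) = 2*n**2 (w(n) = n*(2*n) = 2*n**2)
M(m, G) = 20 (M(m, G) = 4*5 = 20)
-M(83, w(20)) = -1*20 = -20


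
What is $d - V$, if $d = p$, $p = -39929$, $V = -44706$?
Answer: $4777$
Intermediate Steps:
$d = -39929$
$d - V = -39929 - -44706 = -39929 + 44706 = 4777$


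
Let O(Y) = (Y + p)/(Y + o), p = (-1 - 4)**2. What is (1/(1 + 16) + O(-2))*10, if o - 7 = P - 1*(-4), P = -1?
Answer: 1995/68 ≈ 29.338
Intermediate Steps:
p = 25 (p = (-5)**2 = 25)
o = 10 (o = 7 + (-1 - 1*(-4)) = 7 + (-1 + 4) = 7 + 3 = 10)
O(Y) = (25 + Y)/(10 + Y) (O(Y) = (Y + 25)/(Y + 10) = (25 + Y)/(10 + Y))
(1/(1 + 16) + O(-2))*10 = (1/(1 + 16) + (25 - 2)/(10 - 2))*10 = (1/17 + 23/8)*10 = (399/136)*10 = 1995/68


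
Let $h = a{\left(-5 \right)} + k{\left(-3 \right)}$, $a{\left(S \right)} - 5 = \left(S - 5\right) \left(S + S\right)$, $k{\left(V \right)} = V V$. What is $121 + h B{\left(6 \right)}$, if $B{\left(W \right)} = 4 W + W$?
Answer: $3541$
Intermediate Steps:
$k{\left(V \right)} = V^{2}$
$B{\left(W \right)} = 5 W$
$a{\left(S \right)} = 5 + 2 S \left(-5 + S\right)$ ($a{\left(S \right)} = 5 + \left(S - 5\right) \left(S + S\right) = 5 + \left(-5 + S\right) 2 S = 5 + 2 S \left(-5 + S\right)$)
$h = 114$ ($h = \left(5 - -50 + 2 \left(-5\right)^{2}\right) + \left(-3\right)^{2} = \left(5 + 50 + 2 \cdot 25\right) + 9 = \left(5 + 50 + 50\right) + 9 = 105 + 9 = 114$)
$121 + h B{\left(6 \right)} = 121 + 114 \cdot 5 \cdot 6 = 121 + 114 \cdot 30 = 121 + 3420 = 3541$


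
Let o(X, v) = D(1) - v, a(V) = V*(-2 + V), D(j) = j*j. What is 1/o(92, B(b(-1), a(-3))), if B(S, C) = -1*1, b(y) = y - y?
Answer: ½ ≈ 0.50000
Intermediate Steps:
b(y) = 0
D(j) = j²
B(S, C) = -1
o(X, v) = 1 - v (o(X, v) = 1² - v = 1 - v)
1/o(92, B(b(-1), a(-3))) = 1/(1 - 1*(-1)) = 1/(1 + 1) = 1/2 = ½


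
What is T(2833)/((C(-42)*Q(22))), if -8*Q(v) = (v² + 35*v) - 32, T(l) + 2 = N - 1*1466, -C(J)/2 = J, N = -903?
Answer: 2371/12831 ≈ 0.18479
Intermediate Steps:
C(J) = -2*J
T(l) = -2371 (T(l) = -2 + (-903 - 1*1466) = -2 + (-903 - 1466) = -2 - 2369 = -2371)
Q(v) = 4 - 35*v/8 - v²/8 (Q(v) = -((v² + 35*v) - 32)/8 = -(-32 + v² + 35*v)/8 = 4 - 35*v/8 - v²/8)
T(2833)/((C(-42)*Q(22))) = -2371*1/(84*(4 - 35/8*22 - ⅛*22²)) = -2371*1/(84*(4 - 385/4 - ⅛*484)) = -2371*1/(84*(4 - 385/4 - 121/2)) = -2371/(84*(-611/4)) = -2371/(-12831) = -2371*(-1/12831) = 2371/12831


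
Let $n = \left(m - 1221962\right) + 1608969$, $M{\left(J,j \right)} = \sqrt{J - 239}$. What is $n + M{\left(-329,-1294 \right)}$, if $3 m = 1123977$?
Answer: $761666 + 2 i \sqrt{142} \approx 7.6167 \cdot 10^{5} + 23.833 i$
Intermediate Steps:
$m = 374659$ ($m = \frac{1}{3} \cdot 1123977 = 374659$)
$M{\left(J,j \right)} = \sqrt{-239 + J}$
$n = 761666$ ($n = \left(374659 - 1221962\right) + 1608969 = -847303 + 1608969 = 761666$)
$n + M{\left(-329,-1294 \right)} = 761666 + \sqrt{-239 - 329} = 761666 + \sqrt{-568} = 761666 + 2 i \sqrt{142}$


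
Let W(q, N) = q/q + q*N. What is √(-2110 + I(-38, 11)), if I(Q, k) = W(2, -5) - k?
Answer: I*√2130 ≈ 46.152*I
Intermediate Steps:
W(q, N) = 1 + N*q
I(Q, k) = -9 - k (I(Q, k) = (1 - 5*2) - k = (1 - 10) - k = -9 - k)
√(-2110 + I(-38, 11)) = √(-2110 + (-9 - 1*11)) = √(-2110 + (-9 - 11)) = √(-2110 - 20) = √(-2130) = I*√2130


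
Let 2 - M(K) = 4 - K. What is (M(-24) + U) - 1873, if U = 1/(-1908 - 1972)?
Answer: -7368121/3880 ≈ -1899.0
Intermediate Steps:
M(K) = -2 + K (M(K) = 2 - (4 - K) = 2 + (-4 + K) = -2 + K)
U = -1/3880 (U = 1/(-3880) = -1/3880 ≈ -0.00025773)
(M(-24) + U) - 1873 = ((-2 - 24) - 1/3880) - 1873 = (-26 - 1/3880) - 1873 = -100881/3880 - 1873 = -7368121/3880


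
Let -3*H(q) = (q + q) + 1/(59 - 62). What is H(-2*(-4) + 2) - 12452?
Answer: -112127/9 ≈ -12459.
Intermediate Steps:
H(q) = ⅑ - 2*q/3 (H(q) = -((q + q) + 1/(59 - 62))/3 = -(2*q + 1/(-3))/3 = -(2*q - ⅓)/3 = -(-⅓ + 2*q)/3 = ⅑ - 2*q/3)
H(-2*(-4) + 2) - 12452 = (⅑ - 2*(-2*(-4) + 2)/3) - 12452 = (⅑ - 2*(8 + 2)/3) - 12452 = (⅑ - ⅔*10) - 12452 = (⅑ - 20/3) - 12452 = -59/9 - 12452 = -112127/9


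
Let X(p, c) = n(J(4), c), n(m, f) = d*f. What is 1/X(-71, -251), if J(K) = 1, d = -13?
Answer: 1/3263 ≈ 0.00030647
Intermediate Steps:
n(m, f) = -13*f
X(p, c) = -13*c
1/X(-71, -251) = 1/(-13*(-251)) = 1/3263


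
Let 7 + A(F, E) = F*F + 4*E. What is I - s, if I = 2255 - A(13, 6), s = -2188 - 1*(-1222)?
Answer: 3035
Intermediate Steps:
A(F, E) = -7 + F**2 + 4*E (A(F, E) = -7 + (F*F + 4*E) = -7 + (F**2 + 4*E) = -7 + F**2 + 4*E)
s = -966 (s = -2188 + 1222 = -966)
I = 2069 (I = 2255 - (-7 + 13**2 + 4*6) = 2255 - (-7 + 169 + 24) = 2255 - 1*186 = 2255 - 186 = 2069)
I - s = 2069 - 1*(-966) = 2069 + 966 = 3035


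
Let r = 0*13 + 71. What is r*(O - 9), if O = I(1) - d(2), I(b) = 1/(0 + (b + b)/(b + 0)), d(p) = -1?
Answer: -1065/2 ≈ -532.50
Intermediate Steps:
I(b) = ½ (I(b) = 1/(0 + (2*b)/b) = 1/(0 + 2) = 1/2 = ½)
r = 71 (r = 0 + 71 = 71)
O = 3/2 (O = ½ - 1*(-1) = ½ + 1 = 3/2 ≈ 1.5000)
r*(O - 9) = 71*(3/2 - 9) = 71*(-15/2) = -1065/2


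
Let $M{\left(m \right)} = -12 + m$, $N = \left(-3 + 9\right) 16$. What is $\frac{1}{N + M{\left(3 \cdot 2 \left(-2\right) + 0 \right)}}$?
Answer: $\frac{1}{72} \approx 0.013889$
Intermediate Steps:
$N = 96$ ($N = 6 \cdot 16 = 96$)
$\frac{1}{N + M{\left(3 \cdot 2 \left(-2\right) + 0 \right)}} = \frac{1}{96 - \left(12 - 3 \cdot 2 \left(-2\right)\right)} = \frac{1}{96 + \left(-12 + \left(3 \left(-4\right) + 0\right)\right)} = \frac{1}{96 + \left(-12 + \left(-12 + 0\right)\right)} = \frac{1}{96 - 24} = \frac{1}{72}$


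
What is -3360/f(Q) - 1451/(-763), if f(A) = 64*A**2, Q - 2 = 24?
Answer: 1881637/1031576 ≈ 1.8240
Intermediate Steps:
Q = 26 (Q = 2 + 24 = 26)
-3360/f(Q) - 1451/(-763) = -3360/(64*26**2) - 1451/(-763) = -3360/(64*676) - 1451*(-1/763) = -3360/43264 + 1451/763 = -3360*1/43264 + 1451/763 = -105/1352 + 1451/763 = 1881637/1031576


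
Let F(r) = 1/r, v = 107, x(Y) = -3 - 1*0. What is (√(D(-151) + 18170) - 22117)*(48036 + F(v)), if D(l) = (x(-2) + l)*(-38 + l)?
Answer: -113678128801/107 + 10279706*√11819/107 ≈ -1.0520e+9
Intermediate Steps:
x(Y) = -3 (x(Y) = -3 + 0 = -3)
D(l) = (-38 + l)*(-3 + l) (D(l) = (-3 + l)*(-38 + l) = (-38 + l)*(-3 + l))
(√(D(-151) + 18170) - 22117)*(48036 + F(v)) = (√((114 + (-151)² - 41*(-151)) + 18170) - 22117)*(48036 + 1/107) = (√((114 + 22801 + 6191) + 18170) - 22117)*(48036 + 1/107) = (√(29106 + 18170) - 22117)*(5139853/107) = (√47276 - 22117)*(5139853/107) = (2*√11819 - 22117)*(5139853/107) = (-22117 + 2*√11819)*(5139853/107) = -113678128801/107 + 10279706*√11819/107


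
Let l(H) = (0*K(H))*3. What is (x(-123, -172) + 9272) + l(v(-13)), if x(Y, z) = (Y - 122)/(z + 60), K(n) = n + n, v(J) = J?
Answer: 148387/16 ≈ 9274.2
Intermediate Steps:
K(n) = 2*n
l(H) = 0 (l(H) = (0*(2*H))*3 = 0*3 = 0)
x(Y, z) = (-122 + Y)/(60 + z)
(x(-123, -172) + 9272) + l(v(-13)) = ((-122 - 123)/(60 - 172) + 9272) + 0 = (-245/(-112) + 9272) + 0 = (-1/112*(-245) + 9272) + 0 = (35/16 + 9272) + 0 = 148387/16 + 0 = 148387/16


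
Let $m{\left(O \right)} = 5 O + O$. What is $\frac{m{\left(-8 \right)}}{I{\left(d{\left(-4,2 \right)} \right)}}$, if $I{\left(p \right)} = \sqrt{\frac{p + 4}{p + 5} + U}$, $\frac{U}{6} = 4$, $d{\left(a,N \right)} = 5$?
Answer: $- \frac{16 \sqrt{2490}}{83} \approx -9.6193$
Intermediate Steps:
$U = 24$ ($U = 6 \cdot 4 = 24$)
$m{\left(O \right)} = 6 O$
$I{\left(p \right)} = \sqrt{24 + \frac{4 + p}{5 + p}}$ ($I{\left(p \right)} = \sqrt{\frac{p + 4}{p + 5} + 24} = \sqrt{\frac{4 + p}{5 + p} + 24} = \sqrt{24 + \frac{4 + p}{5 + p}}$)
$\frac{m{\left(-8 \right)}}{I{\left(d{\left(-4,2 \right)} \right)}} = \frac{6 \left(-8\right)}{\sqrt{\frac{124 + 25 \cdot 5}{5 + 5}}} = \frac{1}{\sqrt{\frac{124 + 125}{10}}} \left(-48\right) = \frac{1}{\sqrt{\frac{1}{10} \cdot 249}} \left(-48\right) = \frac{1}{\sqrt{\frac{249}{10}}} \left(-48\right) = \frac{1}{\frac{1}{10} \sqrt{2490}} \left(-48\right) = \frac{\sqrt{2490}}{249} \left(-48\right) = - \frac{16 \sqrt{2490}}{83}$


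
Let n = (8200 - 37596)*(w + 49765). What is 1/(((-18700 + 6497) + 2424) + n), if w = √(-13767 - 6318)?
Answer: I/(-1462901719*I + 29396*√20085) ≈ -6.8357e-10 + 1.9467e-12*I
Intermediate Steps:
w = I*√20085 (w = √(-20085) = I*√20085 ≈ 141.72*I)
n = -1462891940 - 29396*I*√20085 (n = (8200 - 37596)*(I*√20085 + 49765) = -29396*(49765 + I*√20085) = -1462891940 - 29396*I*√20085 ≈ -1.4629e+9 - 4.166e+6*I)
1/(((-18700 + 6497) + 2424) + n) = 1/(((-18700 + 6497) + 2424) + (-1462891940 - 29396*I*√20085)) = 1/((-12203 + 2424) + (-1462891940 - 29396*I*√20085)) = 1/(-9779 + (-1462891940 - 29396*I*√20085)) = 1/(-1462901719 - 29396*I*√20085)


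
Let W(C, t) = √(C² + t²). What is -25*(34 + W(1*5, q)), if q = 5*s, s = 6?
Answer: -850 - 125*√37 ≈ -1610.3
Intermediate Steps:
q = 30 (q = 5*6 = 30)
-25*(34 + W(1*5, q)) = -25*(34 + √((1*5)² + 30²)) = -25*(34 + √(5² + 900)) = -25*(34 + √(25 + 900)) = -25*(34 + √925) = -25*(34 + 5*√37) = -850 - 125*√37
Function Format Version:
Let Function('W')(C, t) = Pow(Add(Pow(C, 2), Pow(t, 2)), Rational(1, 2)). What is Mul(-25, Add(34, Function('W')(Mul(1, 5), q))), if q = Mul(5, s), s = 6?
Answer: Add(-850, Mul(-125, Pow(37, Rational(1, 2)))) ≈ -1610.3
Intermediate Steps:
q = 30 (q = Mul(5, 6) = 30)
Mul(-25, Add(34, Function('W')(Mul(1, 5), q))) = Mul(-25, Add(34, Pow(Add(Pow(Mul(1, 5), 2), Pow(30, 2)), Rational(1, 2)))) = Mul(-25, Add(34, Pow(Add(Pow(5, 2), 900), Rational(1, 2)))) = Mul(-25, Add(34, Pow(Add(25, 900), Rational(1, 2)))) = Mul(-25, Add(34, Pow(925, Rational(1, 2)))) = Mul(-25, Add(34, Mul(5, Pow(37, Rational(1, 2))))) = Add(-850, Mul(-125, Pow(37, Rational(1, 2))))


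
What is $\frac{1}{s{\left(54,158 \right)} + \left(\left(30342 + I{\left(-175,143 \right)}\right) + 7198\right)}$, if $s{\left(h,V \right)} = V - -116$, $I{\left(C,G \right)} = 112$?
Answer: $\frac{1}{37926} \approx 2.6367 \cdot 10^{-5}$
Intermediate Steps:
$s{\left(h,V \right)} = 116 + V$ ($s{\left(h,V \right)} = V + 116 = 116 + V$)
$\frac{1}{s{\left(54,158 \right)} + \left(\left(30342 + I{\left(-175,143 \right)}\right) + 7198\right)} = \frac{1}{\left(116 + 158\right) + \left(\left(30342 + 112\right) + 7198\right)} = \frac{1}{274 + \left(30454 + 7198\right)} = \frac{1}{274 + 37652} = \frac{1}{37926}$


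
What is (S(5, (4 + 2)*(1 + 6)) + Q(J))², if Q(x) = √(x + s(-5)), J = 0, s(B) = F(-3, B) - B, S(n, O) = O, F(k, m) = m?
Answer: 1764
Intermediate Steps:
s(B) = 0 (s(B) = B - B = 0)
Q(x) = √x (Q(x) = √(x + 0) = √x)
(S(5, (4 + 2)*(1 + 6)) + Q(J))² = ((4 + 2)*(1 + 6) + √0)² = (6*7 + 0)² = (42 + 0)² = 42² = 1764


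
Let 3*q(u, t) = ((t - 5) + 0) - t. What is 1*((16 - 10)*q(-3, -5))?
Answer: -10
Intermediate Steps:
q(u, t) = -5/3 (q(u, t) = (((t - 5) + 0) - t)/3 = (((-5 + t) + 0) - t)/3 = ((-5 + t) - t)/3 = (⅓)*(-5) = -5/3)
1*((16 - 10)*q(-3, -5)) = 1*((16 - 10)*(-5/3)) = 1*(6*(-5/3)) = 1*(-10) = -10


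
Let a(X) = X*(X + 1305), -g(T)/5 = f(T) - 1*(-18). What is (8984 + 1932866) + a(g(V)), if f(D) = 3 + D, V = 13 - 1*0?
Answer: 1748900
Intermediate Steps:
V = 13 (V = 13 + 0 = 13)
g(T) = -105 - 5*T (g(T) = -5*((3 + T) - 1*(-18)) = -5*((3 + T) + 18) = -5*(21 + T) = -105 - 5*T)
a(X) = X*(1305 + X)
(8984 + 1932866) + a(g(V)) = (8984 + 1932866) + (-105 - 5*13)*(1305 + (-105 - 5*13)) = 1941850 + (-105 - 65)*(1305 + (-105 - 65)) = 1941850 - 170*(1305 - 170) = 1941850 - 170*1135 = 1941850 - 192950 = 1748900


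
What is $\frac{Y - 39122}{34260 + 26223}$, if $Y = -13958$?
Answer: $- \frac{53080}{60483} \approx -0.8776$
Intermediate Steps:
$\frac{Y - 39122}{34260 + 26223} = \frac{-13958 - 39122}{34260 + 26223} = - \frac{53080}{60483}$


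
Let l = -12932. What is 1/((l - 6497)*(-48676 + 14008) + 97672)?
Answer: 1/673662244 ≈ 1.4844e-9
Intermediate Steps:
1/((l - 6497)*(-48676 + 14008) + 97672) = 1/((-12932 - 6497)*(-48676 + 14008) + 97672) = 1/(-19429*(-34668) + 97672) = 1/(673564572 + 97672) = 1/673662244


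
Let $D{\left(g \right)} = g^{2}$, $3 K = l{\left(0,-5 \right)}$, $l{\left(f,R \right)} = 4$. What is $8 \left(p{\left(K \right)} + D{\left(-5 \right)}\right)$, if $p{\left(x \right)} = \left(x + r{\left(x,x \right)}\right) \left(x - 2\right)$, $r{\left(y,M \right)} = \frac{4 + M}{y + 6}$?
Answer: $\frac{18712}{99} \approx 189.01$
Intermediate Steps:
$K = \frac{4}{3}$ ($K = \frac{1}{3} \cdot 4 = \frac{4}{3} \approx 1.3333$)
$r{\left(y,M \right)} = \frac{4 + M}{6 + y}$
$p{\left(x \right)} = \left(-2 + x\right) \left(x + \frac{4 + x}{6 + x}\right)$ ($p{\left(x \right)} = \left(x + \frac{4 + x}{6 + x}\right) \left(x - 2\right) = \left(x + \frac{4 + x}{6 + x}\right) \left(-2 + x\right) = \left(-2 + x\right) \left(x + \frac{4 + x}{6 + x}\right)$)
$8 \left(p{\left(K \right)} + D{\left(-5 \right)}\right) = 8 \left(\frac{-8 + \left(\frac{4}{3}\right)^{3} - \frac{40}{3} + 5 \left(\frac{4}{3}\right)^{2}}{6 + \frac{4}{3}} + \left(-5\right)^{2}\right) = 8 \left(\frac{-8 + \frac{64}{27} - \frac{40}{3} + 5 \cdot \frac{16}{9}}{\frac{22}{3}} + 25\right) = 8 \left(\frac{3 \left(-8 + \frac{64}{27} - \frac{40}{3} + \frac{80}{9}\right)}{22} + 25\right) = 8 \left(\frac{3}{22} \left(- \frac{272}{27}\right) + 25\right) = 8 \left(- \frac{136}{99} + 25\right) = 8 \cdot \frac{2339}{99} = \frac{18712}{99}$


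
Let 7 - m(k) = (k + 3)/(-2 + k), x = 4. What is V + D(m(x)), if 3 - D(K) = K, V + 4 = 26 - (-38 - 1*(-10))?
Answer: 99/2 ≈ 49.500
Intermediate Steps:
m(k) = 7 - (3 + k)/(-2 + k) (m(k) = 7 - (k + 3)/(-2 + k) = 7 - (3 + k)/(-2 + k))
V = 50 (V = -4 + (26 - (-38 - 1*(-10))) = -4 + (26 - (-38 + 10)) = -4 + (26 - 1*(-28)) = -4 + (26 + 28) = -4 + 54 = 50)
D(K) = 3 - K
V + D(m(x)) = 50 + (3 - (-17 + 6*4)/(-2 + 4)) = 50 + (3 - (-17 + 24)/2) = 50 + (3 - 7/2) = 50 - ½ = 99/2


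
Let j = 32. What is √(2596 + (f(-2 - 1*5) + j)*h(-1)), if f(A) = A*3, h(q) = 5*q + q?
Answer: √2530 ≈ 50.299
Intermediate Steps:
h(q) = 6*q
f(A) = 3*A
√(2596 + (f(-2 - 1*5) + j)*h(-1)) = √(2596 + (3*(-2 - 1*5) + 32)*(6*(-1))) = √(2596 + (3*(-2 - 5) + 32)*(-6)) = √(2596 + (3*(-7) + 32)*(-6)) = √(2596 + (-21 + 32)*(-6)) = √(2596 + 11*(-6)) = √(2596 - 66) = √2530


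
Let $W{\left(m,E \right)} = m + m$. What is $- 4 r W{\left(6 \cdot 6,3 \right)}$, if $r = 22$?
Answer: $-6336$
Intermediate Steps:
$W{\left(m,E \right)} = 2 m$
$- 4 r W{\left(6 \cdot 6,3 \right)} = \left(-4\right) 22 \cdot 2 \cdot 6 \cdot 6 = - 88 \cdot 2 \cdot 36 = \left(-88\right) 72 = -6336$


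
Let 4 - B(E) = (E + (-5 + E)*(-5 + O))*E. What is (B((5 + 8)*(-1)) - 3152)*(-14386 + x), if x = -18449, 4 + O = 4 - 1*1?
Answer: 62813355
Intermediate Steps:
O = -1 (O = -4 + (4 - 1*1) = -4 + (4 - 1) = -4 + 3 = -1)
B(E) = 4 - E*(30 - 5*E) (B(E) = 4 - (E + (-5 + E)*(-5 - 1))*E = 4 - (E + (-5 + E)*(-6))*E = 4 - (E + (30 - 6*E))*E = 4 - (30 - 5*E)*E = 4 - E*(30 - 5*E))
(B((5 + 8)*(-1)) - 3152)*(-14386 + x) = ((4 - 30*(5 + 8)*(-1) + 5*((5 + 8)*(-1))²) - 3152)*(-14386 - 18449) = ((4 - 390*(-1) + 5*(13*(-1))²) - 3152)*(-32835) = ((4 - 30*(-13) + 5*(-13)²) - 3152)*(-32835) = ((4 + 390 + 5*169) - 3152)*(-32835) = ((4 + 390 + 845) - 3152)*(-32835) = (1239 - 3152)*(-32835) = -1913*(-32835) = 62813355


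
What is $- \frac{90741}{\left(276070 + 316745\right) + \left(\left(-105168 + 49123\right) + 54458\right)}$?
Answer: $- \frac{30247}{197076} \approx -0.15348$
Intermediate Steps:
$- \frac{90741}{\left(276070 + 316745\right) + \left(\left(-105168 + 49123\right) + 54458\right)} = - \frac{90741}{592815 + \left(-56045 + 54458\right)} = - \frac{90741}{592815 - 1587} = - \frac{90741}{591228} = \left(-90741\right) \frac{1}{591228} = - \frac{30247}{197076}$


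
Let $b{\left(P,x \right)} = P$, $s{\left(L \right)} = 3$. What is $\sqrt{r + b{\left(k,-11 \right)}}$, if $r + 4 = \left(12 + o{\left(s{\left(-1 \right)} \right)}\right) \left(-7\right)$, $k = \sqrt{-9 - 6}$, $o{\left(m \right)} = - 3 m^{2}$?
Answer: $\sqrt{101 + i \sqrt{15}} \approx 10.052 + 0.1927 i$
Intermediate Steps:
$k = i \sqrt{15}$ ($k = \sqrt{-15} = i \sqrt{15} \approx 3.873 i$)
$r = 101$ ($r = -4 + \left(12 - 3 \cdot 3^{2}\right) \left(-7\right) = -4 + \left(12 - 27\right) \left(-7\right) = -4 - -105 = -4 + 105 = 101$)
$\sqrt{r + b{\left(k,-11 \right)}} = \sqrt{101 + i \sqrt{15}}$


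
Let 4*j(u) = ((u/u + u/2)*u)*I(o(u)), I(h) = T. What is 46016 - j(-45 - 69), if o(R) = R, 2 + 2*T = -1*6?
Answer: 52400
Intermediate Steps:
T = -4 (T = -1 + (-1*6)/2 = -1 + (1/2)*(-6) = -1 - 3 = -4)
I(h) = -4
j(u) = -u*(1 + u/2) (j(u) = (((u/u + u/2)*u)*(-4))/4 = (((1 + u*(1/2))*u)*(-4))/4 = (((1 + u/2)*u)*(-4))/4 = ((u*(1 + u/2))*(-4))/4 = (-4*u*(1 + u/2))/4 = -u*(1 + u/2))
46016 - j(-45 - 69) = 46016 - (-1)*(-45 - 69)*(2 + (-45 - 69))/2 = 46016 - (-1)*(-114)*(2 - 114)/2 = 46016 - (-1)*(-114)*(-112)/2 = 46016 - 1*(-6384) = 46016 + 6384 = 52400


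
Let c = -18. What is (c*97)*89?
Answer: -155394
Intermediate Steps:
(c*97)*89 = -18*97*89 = -1746*89 = -155394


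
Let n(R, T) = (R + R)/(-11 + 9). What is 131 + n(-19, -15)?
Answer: 150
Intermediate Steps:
n(R, T) = -R (n(R, T) = (2*R)/(-2) = (2*R)*(-½) = -R)
131 + n(-19, -15) = 131 - 1*(-19) = 131 + 19 = 150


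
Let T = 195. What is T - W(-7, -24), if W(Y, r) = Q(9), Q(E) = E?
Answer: 186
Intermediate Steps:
W(Y, r) = 9
T - W(-7, -24) = 195 - 1*9 = 195 - 9 = 186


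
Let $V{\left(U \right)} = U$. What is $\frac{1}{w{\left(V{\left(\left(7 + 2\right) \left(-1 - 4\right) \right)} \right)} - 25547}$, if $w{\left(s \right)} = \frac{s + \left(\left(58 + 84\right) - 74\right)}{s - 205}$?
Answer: $- \frac{250}{6386773} \approx -3.9143 \cdot 10^{-5}$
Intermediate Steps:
$w{\left(s \right)} = \frac{68 + s}{-205 + s}$ ($w{\left(s \right)} = \frac{s + \left(142 - 74\right)}{-205 + s} = \frac{s + 68}{-205 + s} = \frac{68 + s}{-205 + s}$)
$\frac{1}{w{\left(V{\left(\left(7 + 2\right) \left(-1 - 4\right) \right)} \right)} - 25547} = \frac{1}{\frac{68 + \left(7 + 2\right) \left(-1 - 4\right)}{-205 + \left(7 + 2\right) \left(-1 - 4\right)} - 25547} = \frac{1}{\frac{68 + 9 \left(-5\right)}{-205 + 9 \left(-5\right)} - 25547} = \frac{1}{\frac{68 - 45}{-205 - 45} - 25547} = \frac{1}{\frac{1}{-250} \cdot 23 - 25547} = \frac{1}{\left(- \frac{1}{250}\right) 23 - 25547} = \frac{1}{- \frac{23}{250} - 25547} = \frac{1}{- \frac{6386773}{250}} = - \frac{250}{6386773}$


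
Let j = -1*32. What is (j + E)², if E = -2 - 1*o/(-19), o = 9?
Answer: 405769/361 ≈ 1124.0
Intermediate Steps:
j = -32
E = -29/19 (E = -2 - 1*9/(-19) = -2 - 9*(-1)/19 = -2 - 1*(-9/19) = -2 + 9/19 = -29/19 ≈ -1.5263)
(j + E)² = (-32 - 29/19)² = (-637/19)² = 405769/361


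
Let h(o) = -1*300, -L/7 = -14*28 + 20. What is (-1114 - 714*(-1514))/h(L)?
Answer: -539941/150 ≈ -3599.6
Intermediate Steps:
L = 2604 (L = -7*(-14*28 + 20) = -7*(-392 + 20) = -7*(-372) = 2604)
h(o) = -300
(-1114 - 714*(-1514))/h(L) = (-1114 - 714*(-1514))/(-300) = (-1114 + 1080996)*(-1/300) = 1079882*(-1/300) = -539941/150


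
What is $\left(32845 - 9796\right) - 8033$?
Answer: $15016$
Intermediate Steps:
$\left(32845 - 9796\right) - 8033 = 23049 - 8033 = 15016$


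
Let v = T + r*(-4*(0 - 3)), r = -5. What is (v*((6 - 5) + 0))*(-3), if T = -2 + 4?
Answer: 174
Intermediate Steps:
T = 2
v = -58 (v = 2 - (-20)*(0 - 3) = 2 - (-20)*(-3) = 2 - 5*12 = 2 - 60 = -58)
(v*((6 - 5) + 0))*(-3) = -58*((6 - 5) + 0)*(-3) = -58*(1 + 0)*(-3) = -58*1*(-3) = -58*(-3) = 174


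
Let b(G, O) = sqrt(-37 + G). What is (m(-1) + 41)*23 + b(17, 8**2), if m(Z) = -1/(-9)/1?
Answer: 8510/9 + 2*I*sqrt(5) ≈ 945.56 + 4.4721*I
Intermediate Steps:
m(Z) = 1/9 (m(Z) = -1*(-1/9)*1 = (1/9)*1 = 1/9)
(m(-1) + 41)*23 + b(17, 8**2) = (1/9 + 41)*23 + sqrt(-37 + 17) = (370/9)*23 + sqrt(-20) = 8510/9 + 2*I*sqrt(5)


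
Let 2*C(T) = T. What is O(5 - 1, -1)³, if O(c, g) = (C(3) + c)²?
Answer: 1771561/64 ≈ 27681.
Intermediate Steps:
C(T) = T/2
O(c, g) = (3/2 + c)² (O(c, g) = ((½)*3 + c)² = (3/2 + c)²)
O(5 - 1, -1)³ = ((3 + 2*(5 - 1))²/4)³ = ((3 + 2*4)²/4)³ = ((3 + 8)²/4)³ = ((¼)*11²)³ = ((¼)*121)³ = (121/4)³ = 1771561/64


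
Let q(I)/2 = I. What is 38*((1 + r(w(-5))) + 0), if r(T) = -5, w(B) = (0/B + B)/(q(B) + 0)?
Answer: -152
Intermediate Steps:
q(I) = 2*I
w(B) = ½ (w(B) = (0/B + B)/(2*B + 0) = (0 + B)/((2*B)) = B*(1/(2*B)) = ½)
38*((1 + r(w(-5))) + 0) = 38*((1 - 5) + 0) = 38*(-4 + 0) = 38*(-4) = -152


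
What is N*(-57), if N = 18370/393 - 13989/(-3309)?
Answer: -419798711/144493 ≈ -2905.3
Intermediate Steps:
N = 22094669/433479 (N = 18370*(1/393) - 13989*(-1/3309) = 18370/393 + 4663/1103 = 22094669/433479 ≈ 50.971)
N*(-57) = (22094669/433479)*(-57) = -419798711/144493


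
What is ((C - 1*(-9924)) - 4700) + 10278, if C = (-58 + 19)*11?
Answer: 15073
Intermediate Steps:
C = -429 (C = -39*11 = -429)
((C - 1*(-9924)) - 4700) + 10278 = ((-429 - 1*(-9924)) - 4700) + 10278 = ((-429 + 9924) - 4700) + 10278 = (9495 - 4700) + 10278 = 4795 + 10278 = 15073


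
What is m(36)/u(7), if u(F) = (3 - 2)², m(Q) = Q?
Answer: 36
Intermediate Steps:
u(F) = 1 (u(F) = 1² = 1)
m(36)/u(7) = 36/1 = 36*1 = 36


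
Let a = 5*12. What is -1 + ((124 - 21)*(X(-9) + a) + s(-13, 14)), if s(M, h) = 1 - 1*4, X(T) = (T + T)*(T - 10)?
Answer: 41402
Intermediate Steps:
X(T) = 2*T*(-10 + T) (X(T) = (2*T)*(-10 + T) = 2*T*(-10 + T))
s(M, h) = -3 (s(M, h) = 1 - 4 = -3)
a = 60
-1 + ((124 - 21)*(X(-9) + a) + s(-13, 14)) = -1 + ((124 - 21)*(2*(-9)*(-10 - 9) + 60) - 3) = -1 + (103*(2*(-9)*(-19) + 60) - 3) = -1 + (103*(342 + 60) - 3) = -1 + (103*402 - 3) = -1 + (41406 - 3) = -1 + 41403 = 41402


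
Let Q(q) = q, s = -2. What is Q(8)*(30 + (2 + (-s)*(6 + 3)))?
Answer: 400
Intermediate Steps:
Q(8)*(30 + (2 + (-s)*(6 + 3))) = 8*(30 + (2 + (-1*(-2))*(6 + 3))) = 8*(30 + (2 + 2*9)) = 8*(30 + (2 + 18)) = 8*(30 + 20) = 8*50 = 400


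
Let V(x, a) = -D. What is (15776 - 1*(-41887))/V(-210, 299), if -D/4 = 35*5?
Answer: 57663/700 ≈ 82.376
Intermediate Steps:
D = -700 (D = -140*5 = -4*175 = -700)
V(x, a) = 700 (V(x, a) = -1*(-700) = 700)
(15776 - 1*(-41887))/V(-210, 299) = (15776 - 1*(-41887))/700 = (15776 + 41887)*(1/700) = 57663*(1/700) = 57663/700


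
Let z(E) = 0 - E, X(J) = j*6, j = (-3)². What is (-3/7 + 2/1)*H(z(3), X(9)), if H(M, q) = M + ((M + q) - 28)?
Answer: 220/7 ≈ 31.429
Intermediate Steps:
j = 9
X(J) = 54 (X(J) = 9*6 = 54)
z(E) = -E
H(M, q) = -28 + q + 2*M (H(M, q) = M + (-28 + M + q) = -28 + q + 2*M)
(-3/7 + 2/1)*H(z(3), X(9)) = (-3/7 + 2/1)*(-28 + 54 + 2*(-1*3)) = (-3*⅐ + 2*1)*(-28 + 54 + 2*(-3)) = (-3/7 + 2)*(-28 + 54 - 6) = (11/7)*20 = 220/7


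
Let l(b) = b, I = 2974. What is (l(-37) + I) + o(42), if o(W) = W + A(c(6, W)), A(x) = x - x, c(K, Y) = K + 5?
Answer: 2979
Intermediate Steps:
c(K, Y) = 5 + K
A(x) = 0
o(W) = W (o(W) = W + 0 = W)
(l(-37) + I) + o(42) = (-37 + 2974) + 42 = 2937 + 42 = 2979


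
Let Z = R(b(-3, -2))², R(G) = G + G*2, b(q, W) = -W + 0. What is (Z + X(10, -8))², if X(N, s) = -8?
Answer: 784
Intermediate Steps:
b(q, W) = -W
R(G) = 3*G (R(G) = G + 2*G = 3*G)
Z = 36 (Z = (3*(-1*(-2)))² = (3*2)² = 6² = 36)
(Z + X(10, -8))² = (36 - 8)² = 28² = 784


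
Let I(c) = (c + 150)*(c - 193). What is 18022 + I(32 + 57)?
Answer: -6834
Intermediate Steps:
I(c) = (-193 + c)*(150 + c) (I(c) = (150 + c)*(-193 + c) = (-193 + c)*(150 + c))
18022 + I(32 + 57) = 18022 + (-28950 + (32 + 57)² - 43*(32 + 57)) = 18022 + (-28950 + 89² - 43*89) = 18022 + (-28950 + 7921 - 3827) = 18022 - 24856 = -6834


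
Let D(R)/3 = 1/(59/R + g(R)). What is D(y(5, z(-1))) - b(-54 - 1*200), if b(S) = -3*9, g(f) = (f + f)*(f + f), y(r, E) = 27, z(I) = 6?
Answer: 2127438/78791 ≈ 27.001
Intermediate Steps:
g(f) = 4*f² (g(f) = (2*f)*(2*f) = 4*f²)
b(S) = -27
D(R) = 3/(4*R² + 59/R) (D(R) = 3/(59/R + 4*R²) = 3/(4*R² + 59/R))
D(y(5, z(-1))) - b(-54 - 1*200) = 3*27/(59 + 4*27³) - 1*(-27) = 3*27/(59 + 4*19683) + 27 = 3*27/(59 + 78732) + 27 = 3*27/78791 + 27 = 3*27*(1/78791) + 27 = 81/78791 + 27 = 2127438/78791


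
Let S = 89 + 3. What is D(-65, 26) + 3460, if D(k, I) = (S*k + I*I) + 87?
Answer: -1757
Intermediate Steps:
S = 92
D(k, I) = 87 + I² + 92*k (D(k, I) = (92*k + I*I) + 87 = (92*k + I²) + 87 = (I² + 92*k) + 87 = 87 + I² + 92*k)
D(-65, 26) + 3460 = (87 + 26² + 92*(-65)) + 3460 = (87 + 676 - 5980) + 3460 = -5217 + 3460 = -1757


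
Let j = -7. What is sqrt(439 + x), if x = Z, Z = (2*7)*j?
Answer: sqrt(341) ≈ 18.466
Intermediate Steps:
Z = -98 (Z = (2*7)*(-7) = 14*(-7) = -98)
x = -98
sqrt(439 + x) = sqrt(439 - 98) = sqrt(341)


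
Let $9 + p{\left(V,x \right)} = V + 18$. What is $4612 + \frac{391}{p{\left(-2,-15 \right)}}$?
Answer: $\frac{32675}{7} \approx 4667.9$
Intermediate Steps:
$p{\left(V,x \right)} = 9 + V$ ($p{\left(V,x \right)} = -9 + \left(V + 18\right) = -9 + \left(18 + V\right) = 9 + V$)
$4612 + \frac{391}{p{\left(-2,-15 \right)}} = 4612 + \frac{391}{9 - 2} = 4612 + \frac{391}{7} = \frac{32675}{7}$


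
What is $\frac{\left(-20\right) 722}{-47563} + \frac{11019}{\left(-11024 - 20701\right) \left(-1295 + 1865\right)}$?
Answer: $\frac{86866011101}{286697873250} \approx 0.30299$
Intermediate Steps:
$\frac{\left(-20\right) 722}{-47563} + \frac{11019}{\left(-11024 - 20701\right) \left(-1295 + 1865\right)} = \left(-14440\right) \left(- \frac{1}{47563}\right) + \frac{11019}{\left(-31725\right) 570} = \frac{14440}{47563} + \frac{11019}{-18083250} = \frac{14440}{47563} + 11019 \left(- \frac{1}{18083250}\right) = \frac{14440}{47563} - \frac{3673}{6027750} = \frac{86866011101}{286697873250}$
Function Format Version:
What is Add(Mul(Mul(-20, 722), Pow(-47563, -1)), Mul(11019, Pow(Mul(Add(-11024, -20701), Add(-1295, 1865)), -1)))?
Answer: Rational(86866011101, 286697873250) ≈ 0.30299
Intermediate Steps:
Add(Mul(Mul(-20, 722), Pow(-47563, -1)), Mul(11019, Pow(Mul(Add(-11024, -20701), Add(-1295, 1865)), -1))) = Add(Mul(-14440, Rational(-1, 47563)), Mul(11019, Pow(Mul(-31725, 570), -1))) = Add(Rational(14440, 47563), Mul(11019, Pow(-18083250, -1))) = Add(Rational(14440, 47563), Mul(11019, Rational(-1, 18083250))) = Add(Rational(14440, 47563), Rational(-3673, 6027750)) = Rational(86866011101, 286697873250)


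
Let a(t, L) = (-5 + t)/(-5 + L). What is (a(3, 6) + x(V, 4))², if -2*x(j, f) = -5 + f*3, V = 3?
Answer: 121/4 ≈ 30.250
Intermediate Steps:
a(t, L) = (-5 + t)/(-5 + L)
x(j, f) = 5/2 - 3*f/2 (x(j, f) = -(-5 + f*3)/2 = -(-5 + 3*f)/2 = 5/2 - 3*f/2)
(a(3, 6) + x(V, 4))² = ((-5 + 3)/(-5 + 6) + (5/2 - 3/2*4))² = (-2/1 + (5/2 - 6))² = (1*(-2) - 7/2)² = (-2 - 7/2)² = (-11/2)² = 121/4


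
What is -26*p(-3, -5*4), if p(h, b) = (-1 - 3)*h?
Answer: -312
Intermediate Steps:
p(h, b) = -4*h
-26*p(-3, -5*4) = -(-104)*(-3) = -26*12 = -312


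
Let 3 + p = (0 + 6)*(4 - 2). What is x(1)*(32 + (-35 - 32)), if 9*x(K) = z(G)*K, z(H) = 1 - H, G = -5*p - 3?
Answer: -1715/9 ≈ -190.56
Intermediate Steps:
p = 9 (p = -3 + (0 + 6)*(4 - 2) = -3 + 6*2 = -3 + 12 = 9)
G = -48 (G = -5*9 - 3 = -45 - 3 = -48)
x(K) = 49*K/9 (x(K) = ((1 - 1*(-48))*K)/9 = ((1 + 48)*K)/9 = (49*K)/9 = 49*K/9)
x(1)*(32 + (-35 - 32)) = ((49/9)*1)*(32 + (-35 - 32)) = 49*(32 - 67)/9 = (49/9)*(-35) = -1715/9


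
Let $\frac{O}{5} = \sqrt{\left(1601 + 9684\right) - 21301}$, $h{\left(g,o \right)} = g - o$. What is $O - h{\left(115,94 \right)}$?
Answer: $-21 + 20 i \sqrt{626} \approx -21.0 + 500.4 i$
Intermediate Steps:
$O = 20 i \sqrt{626}$ ($O = 5 \sqrt{\left(1601 + 9684\right) - 21301} = 5 \sqrt{11285 - 21301} = 5 \sqrt{-10016} = 5 \cdot 4 i \sqrt{626} = 20 i \sqrt{626} \approx 500.4 i$)
$O - h{\left(115,94 \right)} = 20 i \sqrt{626} - \left(115 - 94\right) = 20 i \sqrt{626} - 21 = -21 + 20 i \sqrt{626}$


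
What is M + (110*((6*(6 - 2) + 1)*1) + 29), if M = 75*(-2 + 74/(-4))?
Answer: 2483/2 ≈ 1241.5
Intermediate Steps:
M = -3075/2 (M = 75*(-2 + 74*(-¼)) = 75*(-2 - 37/2) = 75*(-41/2) = -3075/2 ≈ -1537.5)
M + (110*((6*(6 - 2) + 1)*1) + 29) = -3075/2 + (110*((6*(6 - 2) + 1)*1) + 29) = -3075/2 + (110*((6*4 + 1)*1) + 29) = -3075/2 + (110*((24 + 1)*1) + 29) = -3075/2 + (110*(25*1) + 29) = -3075/2 + (110*25 + 29) = -3075/2 + (2750 + 29) = -3075/2 + 2779 = 2483/2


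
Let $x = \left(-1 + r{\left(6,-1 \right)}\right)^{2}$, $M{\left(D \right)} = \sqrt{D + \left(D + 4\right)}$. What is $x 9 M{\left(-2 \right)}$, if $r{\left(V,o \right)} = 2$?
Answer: $0$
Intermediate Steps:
$M{\left(D \right)} = \sqrt{4 + 2 D}$ ($M{\left(D \right)} = \sqrt{D + \left(4 + D\right)} = \sqrt{4 + 2 D}$)
$x = 1$ ($x = \left(-1 + 2\right)^{2} = 1^{2} = 1$)
$x 9 M{\left(-2 \right)} = 1 \cdot 9 \sqrt{4 + 2 \left(-2\right)} = 9 \sqrt{4 - 4} = 9 \sqrt{0} = 9 \cdot 0 = 0$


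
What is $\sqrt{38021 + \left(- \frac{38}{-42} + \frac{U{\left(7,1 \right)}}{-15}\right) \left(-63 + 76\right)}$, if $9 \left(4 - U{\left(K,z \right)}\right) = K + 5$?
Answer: $\frac{146 \sqrt{19670}}{105} \approx 195.01$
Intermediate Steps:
$U{\left(K,z \right)} = \frac{31}{9} - \frac{K}{9}$ ($U{\left(K,z \right)} = 4 - \frac{K + 5}{9} = 4 - \frac{5 + K}{9} = 4 - \left(\frac{5}{9} + \frac{K}{9}\right) = \frac{31}{9} - \frac{K}{9}$)
$\sqrt{38021 + \left(- \frac{38}{-42} + \frac{U{\left(7,1 \right)}}{-15}\right) \left(-63 + 76\right)} = \sqrt{38021 + \left(- \frac{38}{-42} + \frac{\frac{31}{9} - \frac{7}{9}}{-15}\right) \left(-63 + 76\right)} = \sqrt{38021 + \left(\left(-38\right) \left(- \frac{1}{42}\right) + \left(\frac{31}{9} - \frac{7}{9}\right) \left(- \frac{1}{15}\right)\right) 13} = \sqrt{38021 + \left(\frac{19}{21} + \frac{8}{3} \left(- \frac{1}{15}\right)\right) 13} = \sqrt{38021 + \left(\frac{19}{21} - \frac{8}{45}\right) 13} = \sqrt{38021 + \frac{229}{315} \cdot 13} = \sqrt{38021 + \frac{2977}{315}} = \sqrt{\frac{11979592}{315}} = \frac{146 \sqrt{19670}}{105}$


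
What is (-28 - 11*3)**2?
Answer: 3721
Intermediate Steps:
(-28 - 11*3)**2 = (-28 - 33)**2 = (-61)**2 = 3721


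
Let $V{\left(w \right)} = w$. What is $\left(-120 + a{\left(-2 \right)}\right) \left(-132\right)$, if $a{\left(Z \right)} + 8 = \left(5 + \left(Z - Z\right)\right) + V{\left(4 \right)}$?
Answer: $15708$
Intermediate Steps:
$a{\left(Z \right)} = 1$ ($a{\left(Z \right)} = -8 + \left(\left(5 + \left(Z - Z\right)\right) + 4\right) = -8 + \left(\left(5 + 0\right) + 4\right) = -8 + \left(5 + 4\right) = -8 + 9 = 1$)
$\left(-120 + a{\left(-2 \right)}\right) \left(-132\right) = \left(-120 + 1\right) \left(-132\right) = \left(-119\right) \left(-132\right) = 15708$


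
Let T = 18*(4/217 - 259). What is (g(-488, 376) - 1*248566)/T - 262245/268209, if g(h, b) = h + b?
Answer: 789339652208/15073077591 ≈ 52.367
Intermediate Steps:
g(h, b) = b + h
T = -1011582/217 (T = 18*(4*(1/217) - 259) = 18*(4/217 - 259) = 18*(-56199/217) = -1011582/217 ≈ -4661.7)
(g(-488, 376) - 1*248566)/T - 262245/268209 = ((376 - 488) - 1*248566)/(-1011582/217) - 262245/268209 = (-112 - 248566)*(-217/1011582) - 262245*1/268209 = -248678*(-217/1011582) - 87415/89403 = 26981563/505791 - 87415/89403 = 789339652208/15073077591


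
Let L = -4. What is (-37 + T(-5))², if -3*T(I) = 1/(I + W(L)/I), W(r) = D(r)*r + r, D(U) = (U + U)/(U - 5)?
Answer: 33570436/24649 ≈ 1361.9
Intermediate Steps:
D(U) = 2*U/(-5 + U) (D(U) = (2*U)/(-5 + U) = 2*U/(-5 + U))
W(r) = r + 2*r²/(-5 + r) (W(r) = (2*r/(-5 + r))*r + r = 2*r²/(-5 + r) + r = r + 2*r²/(-5 + r))
T(I) = -1/(3*(I - 68/(9*I))) (T(I) = -1/(3*(I + (-4*(-5 + 3*(-4))/(-5 - 4))/I)) = -1/(3*(I + (-4*(-5 - 12)/(-9))/I)) = -1/(3*(I + (-4*(-⅑)*(-17))/I)) = -1/(3*(I - 68/(9*I))))
(-37 + T(-5))² = (-37 - 3*(-5)/(-68 + 9*(-5)²))² = (-37 - 3*(-5)/(-68 + 9*25))² = (-37 - 3*(-5)/(-68 + 225))² = (-37 - 3*(-5)/157)² = (-37 - 3*(-5)*1/157)² = (-37 + 15/157)² = (-5794/157)² = 33570436/24649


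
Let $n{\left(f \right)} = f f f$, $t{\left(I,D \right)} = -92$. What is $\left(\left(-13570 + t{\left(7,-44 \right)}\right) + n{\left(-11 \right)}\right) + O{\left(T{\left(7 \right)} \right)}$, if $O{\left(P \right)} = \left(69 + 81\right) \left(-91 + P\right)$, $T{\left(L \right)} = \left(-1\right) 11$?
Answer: $-30293$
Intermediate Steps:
$T{\left(L \right)} = -11$
$O{\left(P \right)} = -13650 + 150 P$ ($O{\left(P \right)} = 150 \left(-91 + P\right) = -13650 + 150 P$)
$n{\left(f \right)} = f^{3}$ ($n{\left(f \right)} = f^{2} f = f^{3}$)
$\left(\left(-13570 + t{\left(7,-44 \right)}\right) + n{\left(-11 \right)}\right) + O{\left(T{\left(7 \right)} \right)} = \left(\left(-13570 - 92\right) + \left(-11\right)^{3}\right) + \left(-13650 + 150 \left(-11\right)\right) = \left(-13662 - 1331\right) - 15300 = -14993 - 15300 = -30293$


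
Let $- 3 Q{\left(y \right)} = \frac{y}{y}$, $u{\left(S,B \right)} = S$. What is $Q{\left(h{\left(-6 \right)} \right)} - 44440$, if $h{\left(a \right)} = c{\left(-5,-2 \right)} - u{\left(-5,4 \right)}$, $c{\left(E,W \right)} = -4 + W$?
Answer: $- \frac{133321}{3} \approx -44440.0$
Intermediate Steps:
$h{\left(a \right)} = -1$ ($h{\left(a \right)} = \left(-4 - 2\right) - -5 = -6 + 5 = -1$)
$Q{\left(y \right)} = - \frac{1}{3}$ ($Q{\left(y \right)} = - \frac{y \frac{1}{y}}{3} = \left(- \frac{1}{3}\right) 1 = - \frac{1}{3}$)
$Q{\left(h{\left(-6 \right)} \right)} - 44440 = - \frac{1}{3} - 44440 = - \frac{133321}{3}$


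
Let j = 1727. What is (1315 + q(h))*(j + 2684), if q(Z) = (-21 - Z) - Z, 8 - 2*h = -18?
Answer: 5593148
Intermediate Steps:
h = 13 (h = 4 - ½*(-18) = 4 + 9 = 13)
q(Z) = -21 - 2*Z
(1315 + q(h))*(j + 2684) = (1315 + (-21 - 2*13))*(1727 + 2684) = (1315 + (-21 - 26))*4411 = (1315 - 47)*4411 = 1268*4411 = 5593148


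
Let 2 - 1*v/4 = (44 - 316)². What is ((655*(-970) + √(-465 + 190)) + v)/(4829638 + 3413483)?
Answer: -310426/2747707 + 5*I*√11/8243121 ≈ -0.11298 + 2.0118e-6*I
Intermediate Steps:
v = -295928 (v = 8 - 4*(44 - 316)² = 8 - 4*(-272)² = 8 - 4*73984 = 8 - 295936 = -295928)
((655*(-970) + √(-465 + 190)) + v)/(4829638 + 3413483) = ((655*(-970) + √(-465 + 190)) - 295928)/(4829638 + 3413483) = ((-635350 + √(-275)) - 295928)/8243121 = ((-635350 + 5*I*√11) - 295928)*(1/8243121) = (-931278 + 5*I*√11)*(1/8243121) = -310426/2747707 + 5*I*√11/8243121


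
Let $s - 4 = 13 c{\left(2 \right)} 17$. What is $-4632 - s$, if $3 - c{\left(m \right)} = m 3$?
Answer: $-3973$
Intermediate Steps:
$c{\left(m \right)} = 3 - 3 m$ ($c{\left(m \right)} = 3 - m 3 = 3 - 3 m$)
$s = -659$ ($s = 4 + 13 \left(3 - 6\right) 17 = 4 + 13 \left(-3\right) 17 = 4 - 663 = -659$)
$-4632 - s = -4632 - -659 = -4632 + 659 = -3973$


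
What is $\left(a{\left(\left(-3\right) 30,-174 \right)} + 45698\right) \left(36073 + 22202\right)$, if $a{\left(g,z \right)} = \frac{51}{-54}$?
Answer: $\frac{5325991825}{2} \approx 2.663 \cdot 10^{9}$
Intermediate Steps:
$a{\left(g,z \right)} = - \frac{17}{18}$ ($a{\left(g,z \right)} = 51 \left(- \frac{1}{54}\right) = - \frac{17}{18}$)
$\left(a{\left(\left(-3\right) 30,-174 \right)} + 45698\right) \left(36073 + 22202\right) = \left(- \frac{17}{18} + 45698\right) \left(36073 + 22202\right) = \frac{822547}{18} \cdot 58275 = \frac{5325991825}{2}$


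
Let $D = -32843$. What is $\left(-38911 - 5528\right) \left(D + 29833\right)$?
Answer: $133761390$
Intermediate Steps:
$\left(-38911 - 5528\right) \left(D + 29833\right) = \left(-38911 - 5528\right) \left(-32843 + 29833\right) = \left(-38911 - 5528\right) \left(-3010\right) = \left(-44439\right) \left(-3010\right) = 133761390$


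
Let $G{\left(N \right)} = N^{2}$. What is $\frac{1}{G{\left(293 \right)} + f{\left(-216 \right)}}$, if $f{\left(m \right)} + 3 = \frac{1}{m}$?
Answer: $\frac{216}{18542735} \approx 1.1649 \cdot 10^{-5}$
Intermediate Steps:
$f{\left(m \right)} = -3 + \frac{1}{m}$
$\frac{1}{G{\left(293 \right)} + f{\left(-216 \right)}} = \frac{1}{293^{2} - \left(3 - \frac{1}{-216}\right)} = \frac{1}{85849 - \frac{649}{216}} = \frac{1}{\frac{18542735}{216}} = \frac{216}{18542735}$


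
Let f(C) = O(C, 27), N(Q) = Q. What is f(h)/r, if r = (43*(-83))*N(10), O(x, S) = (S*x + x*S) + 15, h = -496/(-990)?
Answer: -2313/1962950 ≈ -0.0011783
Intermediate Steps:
h = 248/495 (h = -496*(-1/990) = 248/495 ≈ 0.50101)
O(x, S) = 15 + 2*S*x (O(x, S) = (S*x + S*x) + 15 = 2*S*x + 15 = 15 + 2*S*x)
f(C) = 15 + 54*C (f(C) = 15 + 2*27*C = 15 + 54*C)
r = -35690 (r = (43*(-83))*10 = -3569*10 = -35690)
f(h)/r = (15 + 54*(248/495))/(-35690) = (15 + 1488/55)*(-1/35690) = (2313/55)*(-1/35690) = -2313/1962950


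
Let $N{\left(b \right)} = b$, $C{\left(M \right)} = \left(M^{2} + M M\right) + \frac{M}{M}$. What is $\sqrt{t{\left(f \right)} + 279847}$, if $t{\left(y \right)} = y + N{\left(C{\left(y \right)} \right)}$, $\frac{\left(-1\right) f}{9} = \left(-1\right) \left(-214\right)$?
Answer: $\sqrt{7696874} \approx 2774.3$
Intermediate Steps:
$f = -1926$ ($f = - 9 \left(\left(-1\right) \left(-214\right)\right) = \left(-9\right) 214 = -1926$)
$C{\left(M \right)} = 1 + 2 M^{2}$ ($C{\left(M \right)} = \left(M^{2} + M^{2}\right) + 1 = 2 M^{2} + 1 = 1 + 2 M^{2}$)
$t{\left(y \right)} = 1 + y + 2 y^{2}$ ($t{\left(y \right)} = y + \left(1 + 2 y^{2}\right) = 1 + y + 2 y^{2}$)
$\sqrt{t{\left(f \right)} + 279847} = \sqrt{\left(1 - 1926 + 2 \left(-1926\right)^{2}\right) + 279847} = \sqrt{\left(1 - 1926 + 2 \cdot 3709476\right) + 279847} = \sqrt{\left(1 - 1926 + 7418952\right) + 279847} = \sqrt{7417027 + 279847} = \sqrt{7696874}$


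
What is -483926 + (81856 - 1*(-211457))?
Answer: -190613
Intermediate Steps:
-483926 + (81856 - 1*(-211457)) = -483926 + (81856 + 211457) = -483926 + 293313 = -190613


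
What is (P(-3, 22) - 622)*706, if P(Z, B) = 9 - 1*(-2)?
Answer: -431366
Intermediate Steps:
P(Z, B) = 11 (P(Z, B) = 9 + 2 = 11)
(P(-3, 22) - 622)*706 = (11 - 622)*706 = -611*706 = -431366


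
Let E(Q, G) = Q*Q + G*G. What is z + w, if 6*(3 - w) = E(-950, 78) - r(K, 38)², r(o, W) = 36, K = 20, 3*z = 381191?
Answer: -24148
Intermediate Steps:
z = 381191/3 (z = (⅓)*381191 = 381191/3 ≈ 1.2706e+5)
E(Q, G) = G² + Q² (E(Q, G) = Q² + G² = G² + Q²)
w = -453635/3 (w = 3 - ((78² + (-950)²) - 1*36²)/6 = 3 - ((6084 + 902500) - 1*1296)/6 = 3 - (908584 - 1296)/6 = 3 - ⅙*907288 = 3 - 453644/3 = -453635/3 ≈ -1.5121e+5)
z + w = 381191/3 - 453635/3 = -24148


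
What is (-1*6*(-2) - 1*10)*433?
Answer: 866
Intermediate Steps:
(-1*6*(-2) - 1*10)*433 = (-6*(-2) - 10)*433 = (12 - 10)*433 = 2*433 = 866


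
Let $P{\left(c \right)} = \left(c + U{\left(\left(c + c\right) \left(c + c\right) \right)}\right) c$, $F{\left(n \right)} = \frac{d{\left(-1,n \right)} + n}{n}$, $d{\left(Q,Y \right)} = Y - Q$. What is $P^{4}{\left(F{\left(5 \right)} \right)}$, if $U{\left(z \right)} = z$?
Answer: $\frac{1235736291547681}{244140625} \approx 5.0616 \cdot 10^{6}$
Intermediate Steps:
$F{\left(n \right)} = \frac{1 + 2 n}{n}$ ($F{\left(n \right)} = \frac{\left(n - -1\right) + n}{n} = \frac{\left(n + 1\right) + n}{n} = \frac{\left(1 + n\right) + n}{n} = \frac{1 + 2 n}{n}$)
$P{\left(c \right)} = c \left(c + 4 c^{2}\right)$ ($P{\left(c \right)} = \left(c + \left(c + c\right) \left(c + c\right)\right) c = \left(c + 2 c 2 c\right) c = \left(c + 4 c^{2}\right) c = c \left(c + 4 c^{2}\right)$)
$P^{4}{\left(F{\left(5 \right)} \right)} = \left(\left(2 + \frac{1}{5}\right)^{2} \left(1 + 4 \left(2 + \frac{1}{5}\right)\right)\right)^{4} = \left(\left(\frac{11}{5}\right)^{2} \left(1 + 4 \cdot \frac{11}{5}\right)\right)^{4} = \left(\frac{121 \left(1 + \frac{44}{5}\right)}{25}\right)^{4} = \left(\frac{121}{25} \cdot \frac{49}{5}\right)^{4} = \left(\frac{5929}{125}\right)^{4} = \frac{1235736291547681}{244140625}$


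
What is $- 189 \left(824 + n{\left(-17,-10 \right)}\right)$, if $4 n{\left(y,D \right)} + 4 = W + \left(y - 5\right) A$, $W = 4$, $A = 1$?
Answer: $- \frac{309393}{2} \approx -1.547 \cdot 10^{5}$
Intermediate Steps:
$n{\left(y,D \right)} = - \frac{5}{4} + \frac{y}{4}$ ($n{\left(y,D \right)} = -1 + \frac{4 + \left(y - 5\right) 1}{4} = -1 + \frac{4 + \left(-5 + y\right) 1}{4} = -1 + \frac{4 + \left(-5 + y\right)}{4} = -1 + \frac{-1 + y}{4} = -1 + \left(- \frac{1}{4} + \frac{y}{4}\right) = - \frac{5}{4} + \frac{y}{4}$)
$- 189 \left(824 + n{\left(-17,-10 \right)}\right) = - 189 \left(824 + \left(- \frac{5}{4} + \frac{1}{4} \left(-17\right)\right)\right) = - 189 \left(824 - \frac{11}{2}\right) = \left(-189\right) \frac{1637}{2} = - \frac{309393}{2}$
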